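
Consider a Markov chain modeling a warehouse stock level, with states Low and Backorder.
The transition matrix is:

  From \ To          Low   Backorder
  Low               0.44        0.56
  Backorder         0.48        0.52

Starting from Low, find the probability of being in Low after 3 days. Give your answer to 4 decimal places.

Propagate the distribution vector 3 days from Low.
After 0 days: (1.0000, 0.0000)
After 1 day: (0.4400, 0.5600)
After 2 days: (0.4624, 0.5376)
After 3 days: (0.4615, 0.5385)
P(in Low after 3 days) = 0.4615

0.4615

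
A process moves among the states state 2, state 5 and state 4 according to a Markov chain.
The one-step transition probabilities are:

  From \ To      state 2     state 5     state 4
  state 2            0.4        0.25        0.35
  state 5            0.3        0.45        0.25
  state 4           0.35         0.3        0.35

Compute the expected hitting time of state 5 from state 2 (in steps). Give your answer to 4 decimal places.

Let t(s) be the expected number of steps to first reach state 5 from state s, with t(state 5) = 0. Conditioning on the first step:
t(state 2) = 1 + 0.4·t(state 2) + 0.35·t(state 4)
t(state 4) = 1 + 0.35·t(state 2) + 0.35·t(state 4)
Solving: t(state 2) = 3.7383, t(state 4) = 3.5514.
Expected steps from state 2 to state 5: 3.7383.

3.7383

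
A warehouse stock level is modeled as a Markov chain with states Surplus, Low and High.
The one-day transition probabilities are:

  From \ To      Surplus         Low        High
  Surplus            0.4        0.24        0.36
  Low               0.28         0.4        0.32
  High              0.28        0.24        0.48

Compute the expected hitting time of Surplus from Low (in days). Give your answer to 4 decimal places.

3.5714

Let t(s) be the expected number of days to first reach Surplus from state s, with t(Surplus) = 0. Conditioning on the first day:
t(Low) = 1 + 0.4·t(Low) + 0.32·t(High)
t(High) = 1 + 0.24·t(Low) + 0.48·t(High)
Solving: t(Low) = 3.5714, t(High) = 3.5714.
Expected days from Low to Surplus: 3.5714.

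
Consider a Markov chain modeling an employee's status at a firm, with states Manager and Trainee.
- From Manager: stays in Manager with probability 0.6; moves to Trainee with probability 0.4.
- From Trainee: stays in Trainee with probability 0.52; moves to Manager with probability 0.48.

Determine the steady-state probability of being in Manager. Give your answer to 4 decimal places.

0.5455

Let the stationary distribution be π with π = πP and π_1 + π_2 = 1.
π_1 = 0.6·π_1 + 0.48·π_2
Solving with the normalization constraint gives π = (0.5455, 0.4545).
So the stationary probability of Manager is 0.5455.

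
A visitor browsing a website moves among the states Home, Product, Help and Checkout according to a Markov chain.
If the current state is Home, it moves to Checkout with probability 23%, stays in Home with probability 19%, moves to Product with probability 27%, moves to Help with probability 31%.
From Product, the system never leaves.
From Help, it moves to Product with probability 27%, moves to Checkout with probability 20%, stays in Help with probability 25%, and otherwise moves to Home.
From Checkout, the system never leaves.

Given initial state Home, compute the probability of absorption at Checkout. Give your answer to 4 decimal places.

0.4504

Let h(s) be the probability of absorption at Checkout starting from transient state s. Then h(Checkout) = 1 and h(Product) = 0. By first-step analysis:
h(Home) = 0.19·h(Home) + 0.27·0 + 0.31·h(Help) + 0.23·1
h(Help) = 0.28·h(Home) + 0.27·0 + 0.25·h(Help) + 0.2·1
Solving: h(Home) = 0.4504, h(Help) = 0.4348.
Starting from Home, the probability is 0.4504.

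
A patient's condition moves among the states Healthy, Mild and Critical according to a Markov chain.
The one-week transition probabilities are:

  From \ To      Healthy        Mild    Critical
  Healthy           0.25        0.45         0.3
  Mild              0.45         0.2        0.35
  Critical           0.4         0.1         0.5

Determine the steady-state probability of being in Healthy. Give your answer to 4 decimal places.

Let the stationary distribution be π with π = πP and π_1 + π_2 + π_3 = 1.
π_1 = 0.25·π_1 + 0.45·π_2 + 0.4·π_3
π_2 = 0.45·π_1 + 0.2·π_2 + 0.1·π_3
Solving with the normalization constraint gives π = (0.3587, 0.2506, 0.3907).
So the stationary probability of Healthy is 0.3587.

0.3587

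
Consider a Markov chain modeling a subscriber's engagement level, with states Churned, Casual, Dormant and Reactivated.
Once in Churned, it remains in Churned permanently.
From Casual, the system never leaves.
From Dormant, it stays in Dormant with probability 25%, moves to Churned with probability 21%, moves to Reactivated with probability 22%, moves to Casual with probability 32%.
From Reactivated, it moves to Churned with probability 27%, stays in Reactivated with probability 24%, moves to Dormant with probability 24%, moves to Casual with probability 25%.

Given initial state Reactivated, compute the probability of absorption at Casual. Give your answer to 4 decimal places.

Let h(s) be the probability of absorption at Casual starting from transient state s. Then h(Casual) = 1 and h(Churned) = 0. By first-step analysis:
h(Dormant) = 0.21·0 + 0.32·1 + 0.25·h(Dormant) + 0.22·h(Reactivated)
h(Reactivated) = 0.27·0 + 0.25·1 + 0.24·h(Dormant) + 0.24·h(Reactivated)
Solving: h(Dormant) = 0.5766, h(Reactivated) = 0.5110.
Starting from Reactivated, the probability is 0.5110.

0.5110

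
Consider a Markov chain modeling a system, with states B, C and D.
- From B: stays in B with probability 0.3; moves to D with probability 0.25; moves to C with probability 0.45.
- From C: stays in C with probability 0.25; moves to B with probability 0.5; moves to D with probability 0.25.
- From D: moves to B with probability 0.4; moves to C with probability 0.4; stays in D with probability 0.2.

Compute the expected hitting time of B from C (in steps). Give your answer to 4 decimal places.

Let t(s) be the expected number of steps to first reach B from state s, with t(B) = 0. Conditioning on the first step:
t(C) = 1 + 0.25·t(C) + 0.25·t(D)
t(D) = 1 + 0.4·t(C) + 0.2·t(D)
Solving: t(C) = 2.1000, t(D) = 2.3000.
Expected steps from C to B: 2.1000.

2.1000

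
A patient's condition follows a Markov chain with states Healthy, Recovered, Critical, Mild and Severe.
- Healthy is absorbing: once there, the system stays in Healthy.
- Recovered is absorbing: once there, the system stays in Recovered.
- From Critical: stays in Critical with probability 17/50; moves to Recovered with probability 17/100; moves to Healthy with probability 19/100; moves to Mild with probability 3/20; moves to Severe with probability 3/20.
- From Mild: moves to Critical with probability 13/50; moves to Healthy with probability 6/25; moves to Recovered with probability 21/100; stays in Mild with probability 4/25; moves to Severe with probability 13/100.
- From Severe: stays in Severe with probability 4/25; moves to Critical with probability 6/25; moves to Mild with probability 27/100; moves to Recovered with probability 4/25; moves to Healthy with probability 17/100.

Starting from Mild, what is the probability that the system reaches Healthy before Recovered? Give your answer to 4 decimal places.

0.5299

Let h(s) be the probability of absorption at Healthy starting from transient state s. Then h(Healthy) = 1 and h(Recovered) = 0. By first-step analysis:
h(Critical) = 0.19·1 + 0.17·0 + 0.34·h(Critical) + 0.15·h(Mild) + 0.15·h(Severe)
h(Mild) = 0.24·1 + 0.21·0 + 0.26·h(Critical) + 0.16·h(Mild) + 0.13·h(Severe)
h(Severe) = 0.17·1 + 0.16·0 + 0.24·h(Critical) + 0.27·h(Mild) + 0.16·h(Severe)
Solving: h(Critical) = 0.5273, h(Mild) = 0.5299, h(Severe) = 0.5234.
Starting from Mild, the probability is 0.5299.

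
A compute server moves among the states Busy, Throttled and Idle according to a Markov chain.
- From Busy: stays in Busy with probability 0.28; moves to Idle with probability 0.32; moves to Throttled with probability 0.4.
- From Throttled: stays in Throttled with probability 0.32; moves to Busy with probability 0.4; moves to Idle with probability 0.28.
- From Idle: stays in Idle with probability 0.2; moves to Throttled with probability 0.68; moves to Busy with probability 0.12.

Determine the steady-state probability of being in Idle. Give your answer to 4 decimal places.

Let the stationary distribution be π with π = πP and π_1 + π_2 + π_3 = 1.
π_1 = 0.28·π_1 + 0.4·π_2 + 0.12·π_3
π_2 = 0.4·π_1 + 0.32·π_2 + 0.68·π_3
Solving with the normalization constraint gives π = (0.2896, 0.4404, 0.2700).
So the stationary probability of Idle is 0.2700.

0.2700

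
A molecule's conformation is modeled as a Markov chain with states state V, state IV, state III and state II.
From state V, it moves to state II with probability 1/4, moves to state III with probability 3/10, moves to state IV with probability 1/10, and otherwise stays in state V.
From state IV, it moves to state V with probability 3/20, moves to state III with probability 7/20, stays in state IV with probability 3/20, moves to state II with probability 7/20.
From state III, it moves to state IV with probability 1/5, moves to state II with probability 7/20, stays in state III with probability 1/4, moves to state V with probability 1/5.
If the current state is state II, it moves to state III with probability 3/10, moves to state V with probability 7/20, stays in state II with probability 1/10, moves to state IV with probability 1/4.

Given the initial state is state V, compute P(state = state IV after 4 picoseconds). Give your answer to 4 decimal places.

0.1769

Propagate the distribution vector 4 picoseconds from state V.
After 0 picoseconds: (1.0000, 0.0000, 0.0000, 0.0000)
After 1 picosecond: (0.3500, 0.1000, 0.3000, 0.2500)
After 2 picoseconds: (0.2850, 0.1725, 0.2900, 0.2525)
After 3 picoseconds: (0.2720, 0.1755, 0.2941, 0.2584)
After 4 picoseconds: (0.2708, 0.1769, 0.2941, 0.2582)
P(in state IV after 4 picoseconds) = 0.1769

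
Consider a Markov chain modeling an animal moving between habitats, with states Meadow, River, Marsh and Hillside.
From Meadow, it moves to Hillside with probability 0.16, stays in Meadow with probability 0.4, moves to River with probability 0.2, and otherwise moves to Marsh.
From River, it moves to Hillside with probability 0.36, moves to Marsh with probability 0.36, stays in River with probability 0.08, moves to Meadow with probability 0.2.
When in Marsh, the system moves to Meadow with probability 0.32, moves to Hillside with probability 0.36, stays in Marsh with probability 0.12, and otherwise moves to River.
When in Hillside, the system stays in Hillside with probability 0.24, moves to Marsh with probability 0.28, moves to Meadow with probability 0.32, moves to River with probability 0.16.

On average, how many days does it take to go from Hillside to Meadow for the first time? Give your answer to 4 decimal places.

Let t(s) be the expected number of days to first reach Meadow from state s, with t(Meadow) = 0. Conditioning on the first day:
t(River) = 1 + 0.08·t(River) + 0.36·t(Marsh) + 0.36·t(Hillside)
t(Marsh) = 1 + 0.2·t(River) + 0.12·t(Marsh) + 0.36·t(Hillside)
t(Hillside) = 1 + 0.16·t(River) + 0.28·t(Marsh) + 0.24·t(Hillside)
Solving: t(River) = 3.6911, t(Marsh) = 3.3339, t(Hillside) = 3.3211.
Expected days from Hillside to Meadow: 3.3211.

3.3211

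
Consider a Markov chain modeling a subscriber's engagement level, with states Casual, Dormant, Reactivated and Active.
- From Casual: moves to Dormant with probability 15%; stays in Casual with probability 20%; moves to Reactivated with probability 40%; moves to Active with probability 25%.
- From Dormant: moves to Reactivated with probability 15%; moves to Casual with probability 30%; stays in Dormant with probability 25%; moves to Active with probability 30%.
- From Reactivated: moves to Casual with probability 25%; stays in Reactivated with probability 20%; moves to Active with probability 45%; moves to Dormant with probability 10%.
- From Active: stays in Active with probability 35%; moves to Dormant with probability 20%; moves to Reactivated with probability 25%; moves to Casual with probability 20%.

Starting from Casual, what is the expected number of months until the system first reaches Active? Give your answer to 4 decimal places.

Let t(s) be the expected number of months to first reach Active from state s, with t(Active) = 0. Conditioning on the first month:
t(Casual) = 1 + 0.2·t(Casual) + 0.15·t(Dormant) + 0.4·t(Reactivated)
t(Dormant) = 1 + 0.3·t(Casual) + 0.25·t(Dormant) + 0.15·t(Reactivated)
t(Reactivated) = 1 + 0.25·t(Casual) + 0.1·t(Dormant) + 0.2·t(Reactivated)
Solving: t(Casual) = 3.1455, t(Dormant) = 3.1160, t(Reactivated) = 2.6225.
Expected months from Casual to Active: 3.1455.

3.1455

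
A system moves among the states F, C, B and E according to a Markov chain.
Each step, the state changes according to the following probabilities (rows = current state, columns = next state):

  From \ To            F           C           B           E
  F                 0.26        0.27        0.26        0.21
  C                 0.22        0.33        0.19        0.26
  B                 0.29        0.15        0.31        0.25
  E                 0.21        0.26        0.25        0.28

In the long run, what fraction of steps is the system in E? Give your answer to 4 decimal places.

Let the stationary distribution be π with π = πP and π_1 + π_2 + π_3 + π_4 = 1.
π_1 = 0.26·π_1 + 0.22·π_2 + 0.29·π_3 + 0.21·π_4
π_2 = 0.27·π_1 + 0.33·π_2 + 0.15·π_3 + 0.26·π_4
π_3 = 0.26·π_1 + 0.19·π_2 + 0.31·π_3 + 0.25·π_4
Solving with the normalization constraint gives π = (0.2450, 0.2523, 0.2525, 0.2502).
So the stationary probability of E is 0.2502.

0.2502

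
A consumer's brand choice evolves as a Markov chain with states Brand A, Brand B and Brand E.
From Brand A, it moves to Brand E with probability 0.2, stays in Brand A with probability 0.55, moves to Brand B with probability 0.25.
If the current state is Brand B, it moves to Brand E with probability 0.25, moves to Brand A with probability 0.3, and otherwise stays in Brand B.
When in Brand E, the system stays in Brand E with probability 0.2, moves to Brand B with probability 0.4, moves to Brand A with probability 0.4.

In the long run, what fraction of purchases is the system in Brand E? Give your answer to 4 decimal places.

0.2177

Let the stationary distribution be π with π = πP and π_1 + π_2 + π_3 = 1.
π_1 = 0.55·π_1 + 0.3·π_2 + 0.4·π_3
π_2 = 0.25·π_1 + 0.45·π_2 + 0.4·π_3
Solving with the normalization constraint gives π = (0.4290, 0.3533, 0.2177).
So the stationary probability of Brand E is 0.2177.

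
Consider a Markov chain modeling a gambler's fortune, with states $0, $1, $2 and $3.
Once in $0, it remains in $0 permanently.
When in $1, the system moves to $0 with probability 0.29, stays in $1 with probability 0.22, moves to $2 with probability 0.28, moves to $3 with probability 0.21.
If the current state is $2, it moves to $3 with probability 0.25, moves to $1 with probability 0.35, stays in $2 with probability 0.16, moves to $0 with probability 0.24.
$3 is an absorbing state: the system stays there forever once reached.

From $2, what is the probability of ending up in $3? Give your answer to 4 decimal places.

0.4819

Let h(s) be the probability of absorption at $3 starting from transient state s. Then h($3) = 1 and h($0) = 0. By first-step analysis:
h($1) = 0.29·0 + 0.22·h($1) + 0.28·h($2) + 0.21·1
h($2) = 0.24·0 + 0.35·h($1) + 0.16·h($2) + 0.25·1
Solving: h($1) = 0.4422, h($2) = 0.4819.
Starting from $2, the probability is 0.4819.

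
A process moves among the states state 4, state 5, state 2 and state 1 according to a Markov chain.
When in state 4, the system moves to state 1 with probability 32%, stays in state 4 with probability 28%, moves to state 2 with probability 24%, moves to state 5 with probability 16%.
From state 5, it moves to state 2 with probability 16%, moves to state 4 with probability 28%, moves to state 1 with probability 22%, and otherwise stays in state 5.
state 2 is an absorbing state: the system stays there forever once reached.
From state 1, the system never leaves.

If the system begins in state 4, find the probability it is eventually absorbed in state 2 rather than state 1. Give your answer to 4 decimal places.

Let h(s) be the probability of absorption at state 2 starting from transient state s. Then h(state 2) = 1 and h(state 1) = 0. By first-step analysis:
h(state 4) = 0.28·h(state 4) + 0.16·h(state 5) + 0.24·1 + 0.32·0
h(state 5) = 0.28·h(state 4) + 0.34·h(state 5) + 0.16·1 + 0.22·0
Solving: h(state 4) = 0.4275, h(state 5) = 0.4238.
Starting from state 4, the probability is 0.4275.

0.4275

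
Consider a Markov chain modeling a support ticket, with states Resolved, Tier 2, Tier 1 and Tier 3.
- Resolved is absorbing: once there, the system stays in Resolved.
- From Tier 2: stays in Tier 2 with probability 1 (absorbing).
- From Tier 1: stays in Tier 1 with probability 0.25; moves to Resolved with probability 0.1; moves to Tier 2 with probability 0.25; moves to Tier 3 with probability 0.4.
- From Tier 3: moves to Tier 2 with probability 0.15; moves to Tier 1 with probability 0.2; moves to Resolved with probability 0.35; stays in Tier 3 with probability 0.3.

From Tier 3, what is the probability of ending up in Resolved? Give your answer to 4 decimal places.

Let h(s) be the probability of absorption at Resolved starting from transient state s. Then h(Resolved) = 1 and h(Tier 2) = 0. By first-step analysis:
h(Tier 1) = 0.1·1 + 0.25·0 + 0.25·h(Tier 1) + 0.4·h(Tier 3)
h(Tier 3) = 0.35·1 + 0.15·0 + 0.2·h(Tier 1) + 0.3·h(Tier 3)
Solving: h(Tier 1) = 0.4719, h(Tier 3) = 0.6348.
Starting from Tier 3, the probability is 0.6348.

0.6348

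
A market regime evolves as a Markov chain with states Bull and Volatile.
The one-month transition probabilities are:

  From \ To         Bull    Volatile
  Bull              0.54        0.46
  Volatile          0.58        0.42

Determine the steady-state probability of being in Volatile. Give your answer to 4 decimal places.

0.4423

Let the stationary distribution be π with π = πP and π_1 + π_2 = 1.
π_1 = 0.54·π_1 + 0.58·π_2
Solving with the normalization constraint gives π = (0.5577, 0.4423).
So the stationary probability of Volatile is 0.4423.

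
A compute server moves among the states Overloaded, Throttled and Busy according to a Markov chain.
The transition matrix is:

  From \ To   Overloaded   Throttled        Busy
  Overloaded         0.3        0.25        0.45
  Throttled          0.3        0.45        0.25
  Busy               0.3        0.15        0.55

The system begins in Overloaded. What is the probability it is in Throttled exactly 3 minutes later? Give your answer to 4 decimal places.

0.2565

Propagate the distribution vector 3 minutes from Overloaded.
After 0 minutes: (1.0000, 0.0000, 0.0000)
After 1 minute: (0.3000, 0.2500, 0.4500)
After 2 minutes: (0.3000, 0.2550, 0.4450)
After 3 minutes: (0.3000, 0.2565, 0.4435)
P(in Throttled after 3 minutes) = 0.2565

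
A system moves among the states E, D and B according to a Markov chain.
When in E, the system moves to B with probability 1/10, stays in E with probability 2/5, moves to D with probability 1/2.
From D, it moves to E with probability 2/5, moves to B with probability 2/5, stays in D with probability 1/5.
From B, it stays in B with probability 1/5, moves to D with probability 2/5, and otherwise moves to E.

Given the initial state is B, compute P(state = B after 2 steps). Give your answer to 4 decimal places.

Sum over the intermediate state after 1 step:
P = P(B→E)·P(E→B) + P(B→D)·P(D→B) + P(B→B)·P(B→B)
  = 0.4×0.1 + 0.4×0.4 + 0.2×0.2
  = 0.0400 + 0.1600 + 0.0400 = 0.2400

0.2400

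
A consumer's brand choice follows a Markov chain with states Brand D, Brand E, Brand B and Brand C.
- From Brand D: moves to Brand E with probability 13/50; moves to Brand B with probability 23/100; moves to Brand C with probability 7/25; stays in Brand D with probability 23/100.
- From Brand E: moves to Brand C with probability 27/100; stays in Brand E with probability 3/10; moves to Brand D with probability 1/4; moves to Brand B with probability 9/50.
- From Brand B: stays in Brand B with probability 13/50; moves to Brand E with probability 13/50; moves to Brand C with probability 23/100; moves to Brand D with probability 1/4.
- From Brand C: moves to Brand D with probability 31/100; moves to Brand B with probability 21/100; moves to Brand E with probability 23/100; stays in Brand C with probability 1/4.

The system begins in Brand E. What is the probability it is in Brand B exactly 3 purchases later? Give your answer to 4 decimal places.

Propagate the distribution vector 3 purchases from Brand E.
After 0 purchases: (0.0000, 1.0000, 0.0000, 0.0000)
After 1 purchase: (0.2500, 0.3000, 0.1800, 0.2700)
After 2 purchases: (0.2612, 0.2639, 0.2150, 0.2599)
After 3 purchases: (0.2604, 0.2628, 0.2181, 0.2588)
P(in Brand B after 3 purchases) = 0.2181

0.2181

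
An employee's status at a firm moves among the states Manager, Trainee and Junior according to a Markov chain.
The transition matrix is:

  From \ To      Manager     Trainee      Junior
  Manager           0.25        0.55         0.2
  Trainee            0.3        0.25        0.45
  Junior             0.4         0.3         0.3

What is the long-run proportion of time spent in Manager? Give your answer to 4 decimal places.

0.3164

Let the stationary distribution be π with π = πP and π_1 + π_2 + π_3 = 1.
π_1 = 0.25·π_1 + 0.3·π_2 + 0.4·π_3
π_2 = 0.55·π_1 + 0.25·π_2 + 0.3·π_3
Solving with the normalization constraint gives π = (0.3164, 0.3611, 0.3225).
So the stationary probability of Manager is 0.3164.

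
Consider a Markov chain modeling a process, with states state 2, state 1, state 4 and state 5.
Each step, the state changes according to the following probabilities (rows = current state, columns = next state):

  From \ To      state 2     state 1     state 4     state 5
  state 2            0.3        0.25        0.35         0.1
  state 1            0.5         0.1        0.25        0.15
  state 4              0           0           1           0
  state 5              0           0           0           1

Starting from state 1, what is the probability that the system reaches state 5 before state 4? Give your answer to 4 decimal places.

Let h(s) be the probability of absorption at state 5 starting from transient state s. Then h(state 5) = 1 and h(state 4) = 0. By first-step analysis:
h(state 2) = 0.3·h(state 2) + 0.25·h(state 1) + 0.35·0 + 0.1·1
h(state 1) = 0.5·h(state 2) + 0.1·h(state 1) + 0.25·0 + 0.15·1
Solving: h(state 2) = 0.2525, h(state 1) = 0.3069.
Starting from state 1, the probability is 0.3069.

0.3069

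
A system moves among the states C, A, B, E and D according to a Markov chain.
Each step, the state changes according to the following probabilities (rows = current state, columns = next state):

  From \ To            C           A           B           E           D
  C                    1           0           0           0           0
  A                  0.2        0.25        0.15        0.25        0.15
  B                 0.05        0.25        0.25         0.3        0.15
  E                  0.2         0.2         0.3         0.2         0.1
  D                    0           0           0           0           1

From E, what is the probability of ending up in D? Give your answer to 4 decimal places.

Let h(s) be the probability of absorption at D starting from transient state s. Then h(D) = 1 and h(C) = 0. By first-step analysis:
h(A) = 0.2·0 + 0.25·h(A) + 0.15·h(B) + 0.25·h(E) + 0.15·1
h(B) = 0.05·0 + 0.25·h(A) + 0.25·h(B) + 0.3·h(E) + 0.15·1
h(E) = 0.2·0 + 0.2·h(A) + 0.3·h(B) + 0.2·h(E) + 0.1·1
Solving: h(A) = 0.4491, h(B) = 0.5231, h(E) = 0.4334.
Starting from E, the probability is 0.4334.

0.4334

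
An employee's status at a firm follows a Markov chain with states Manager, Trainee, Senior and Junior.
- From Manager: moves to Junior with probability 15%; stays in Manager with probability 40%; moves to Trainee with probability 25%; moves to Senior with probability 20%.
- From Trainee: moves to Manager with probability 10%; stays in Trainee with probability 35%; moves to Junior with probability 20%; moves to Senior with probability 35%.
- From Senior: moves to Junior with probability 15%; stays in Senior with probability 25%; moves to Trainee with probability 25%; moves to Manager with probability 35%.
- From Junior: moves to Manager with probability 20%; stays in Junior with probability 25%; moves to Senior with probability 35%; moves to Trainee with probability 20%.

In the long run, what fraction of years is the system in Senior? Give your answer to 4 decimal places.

Let the stationary distribution be π with π = πP and π_1 + π_2 + π_3 + π_4 = 1.
π_1 = 0.4·π_1 + 0.1·π_2 + 0.35·π_3 + 0.2·π_4
π_2 = 0.25·π_1 + 0.35·π_2 + 0.25·π_3 + 0.2·π_4
π_3 = 0.2·π_1 + 0.35·π_2 + 0.25·π_3 + 0.35·π_4
Solving with the normalization constraint gives π = (0.2693, 0.2677, 0.2815, 0.1815).
So the stationary probability of Senior is 0.2815.

0.2815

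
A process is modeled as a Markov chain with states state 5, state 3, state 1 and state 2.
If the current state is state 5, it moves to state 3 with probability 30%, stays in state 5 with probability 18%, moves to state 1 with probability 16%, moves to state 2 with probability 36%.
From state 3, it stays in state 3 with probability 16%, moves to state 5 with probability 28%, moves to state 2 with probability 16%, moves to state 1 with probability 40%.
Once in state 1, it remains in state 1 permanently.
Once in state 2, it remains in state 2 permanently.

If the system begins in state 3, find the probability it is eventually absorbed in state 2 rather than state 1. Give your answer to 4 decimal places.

0.3836

Let h(s) be the probability of absorption at state 2 starting from transient state s. Then h(state 2) = 1 and h(state 1) = 0. By first-step analysis:
h(state 5) = 0.18·h(state 5) + 0.3·h(state 3) + 0.16·0 + 0.36·1
h(state 3) = 0.28·h(state 5) + 0.16·h(state 3) + 0.4·0 + 0.16·1
Solving: h(state 5) = 0.5794, h(state 3) = 0.3836.
Starting from state 3, the probability is 0.3836.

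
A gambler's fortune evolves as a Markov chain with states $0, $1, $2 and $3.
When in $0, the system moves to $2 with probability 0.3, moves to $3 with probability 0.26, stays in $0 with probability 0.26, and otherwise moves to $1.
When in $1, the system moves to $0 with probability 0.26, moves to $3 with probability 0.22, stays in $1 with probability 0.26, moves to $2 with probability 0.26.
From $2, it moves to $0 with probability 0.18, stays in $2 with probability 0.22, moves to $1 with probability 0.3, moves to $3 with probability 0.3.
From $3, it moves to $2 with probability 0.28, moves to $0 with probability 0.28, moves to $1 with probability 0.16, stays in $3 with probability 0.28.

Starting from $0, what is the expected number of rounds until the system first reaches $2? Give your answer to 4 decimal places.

Let t(s) be the expected number of rounds to first reach $2 from state s, with t($2) = 0. Conditioning on the first round:
t($0) = 1 + 0.26·t($0) + 0.18·t($1) + 0.26·t($3)
t($1) = 1 + 0.26·t($0) + 0.26·t($1) + 0.22·t($3)
t($3) = 1 + 0.28·t($0) + 0.16·t($1) + 0.28·t($3)
Solving: t($0) = 3.4813, t($1) = 3.6297, t($3) = 3.5493.
Expected rounds from $0 to $2: 3.4813.

3.4813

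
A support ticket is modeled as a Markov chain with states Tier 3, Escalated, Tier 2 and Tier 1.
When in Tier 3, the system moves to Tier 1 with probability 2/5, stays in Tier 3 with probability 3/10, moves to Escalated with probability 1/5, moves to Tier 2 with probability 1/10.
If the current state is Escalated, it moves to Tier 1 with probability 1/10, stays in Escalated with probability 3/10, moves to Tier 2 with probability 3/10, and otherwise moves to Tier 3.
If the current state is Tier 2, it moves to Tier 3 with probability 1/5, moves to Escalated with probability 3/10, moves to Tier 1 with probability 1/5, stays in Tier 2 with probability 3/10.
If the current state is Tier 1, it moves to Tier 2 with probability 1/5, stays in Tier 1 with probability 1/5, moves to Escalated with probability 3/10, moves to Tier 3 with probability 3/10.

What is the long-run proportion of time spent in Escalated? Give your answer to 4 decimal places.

0.2722

Let the stationary distribution be π with π = πP and π_1 + π_2 + π_3 + π_4 = 1.
π_1 = 0.3·π_1 + 0.3·π_2 + 0.2·π_3 + 0.3·π_4
π_2 = 0.2·π_1 + 0.3·π_2 + 0.3·π_3 + 0.3·π_4
π_3 = 0.1·π_1 + 0.3·π_2 + 0.3·π_3 + 0.2·π_4
Solving with the normalization constraint gives π = (0.2778, 0.2722, 0.2216, 0.2283).
So the stationary probability of Escalated is 0.2722.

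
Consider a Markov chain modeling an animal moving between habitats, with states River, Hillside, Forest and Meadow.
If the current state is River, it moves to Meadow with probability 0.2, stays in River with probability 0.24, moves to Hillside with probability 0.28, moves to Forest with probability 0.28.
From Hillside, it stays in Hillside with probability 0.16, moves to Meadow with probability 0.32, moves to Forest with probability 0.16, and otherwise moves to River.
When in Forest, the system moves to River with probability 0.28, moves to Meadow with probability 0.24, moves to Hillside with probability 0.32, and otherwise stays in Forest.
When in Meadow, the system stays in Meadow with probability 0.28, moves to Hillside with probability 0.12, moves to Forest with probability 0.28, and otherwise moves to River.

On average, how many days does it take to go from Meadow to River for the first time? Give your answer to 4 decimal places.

Let t(s) be the expected number of days to first reach River from state s, with t(River) = 0. Conditioning on the first day:
t(Hillside) = 1 + 0.16·t(Hillside) + 0.16·t(Forest) + 0.32·t(Meadow)
t(Forest) = 1 + 0.32·t(Hillside) + 0.16·t(Forest) + 0.24·t(Meadow)
t(Meadow) = 1 + 0.12·t(Hillside) + 0.28·t(Forest) + 0.28·t(Meadow)
Solving: t(Hillside) = 3.0059, t(Forest) = 3.2350, t(Meadow) = 3.1479.
Expected days from Meadow to River: 3.1479.

3.1479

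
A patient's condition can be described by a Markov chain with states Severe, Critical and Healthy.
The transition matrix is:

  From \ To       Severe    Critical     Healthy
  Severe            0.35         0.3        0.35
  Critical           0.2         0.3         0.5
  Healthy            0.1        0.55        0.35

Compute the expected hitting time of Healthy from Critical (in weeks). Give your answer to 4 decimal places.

Let t(s) be the expected number of weeks to first reach Healthy from state s, with t(Healthy) = 0. Conditioning on the first week:
t(Severe) = 1 + 0.35·t(Severe) + 0.3·t(Critical)
t(Critical) = 1 + 0.2·t(Severe) + 0.3·t(Critical)
Solving: t(Severe) = 2.5316, t(Critical) = 2.1519.
Expected weeks from Critical to Healthy: 2.1519.

2.1519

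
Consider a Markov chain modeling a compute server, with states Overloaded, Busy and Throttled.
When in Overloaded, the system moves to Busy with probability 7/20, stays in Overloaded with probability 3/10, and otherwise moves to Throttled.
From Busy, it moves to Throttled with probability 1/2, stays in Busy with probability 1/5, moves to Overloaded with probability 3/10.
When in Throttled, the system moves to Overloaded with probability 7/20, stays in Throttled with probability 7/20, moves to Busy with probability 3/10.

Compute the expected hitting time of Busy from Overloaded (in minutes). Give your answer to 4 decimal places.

3.0075

Let t(s) be the expected number of minutes to first reach Busy from state s, with t(Busy) = 0. Conditioning on the first minute:
t(Overloaded) = 1 + 0.3·t(Overloaded) + 0.35·t(Throttled)
t(Throttled) = 1 + 0.35·t(Overloaded) + 0.35·t(Throttled)
Solving: t(Overloaded) = 3.0075, t(Throttled) = 3.1579.
Expected minutes from Overloaded to Busy: 3.0075.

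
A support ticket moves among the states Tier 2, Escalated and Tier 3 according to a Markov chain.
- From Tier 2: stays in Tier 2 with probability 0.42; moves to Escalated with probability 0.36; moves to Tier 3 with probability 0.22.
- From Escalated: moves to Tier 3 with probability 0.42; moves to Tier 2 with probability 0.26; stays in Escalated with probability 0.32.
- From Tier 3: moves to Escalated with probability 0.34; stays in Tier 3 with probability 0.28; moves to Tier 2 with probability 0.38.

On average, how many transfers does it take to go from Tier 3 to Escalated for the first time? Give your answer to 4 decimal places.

Let t(s) be the expected number of transfers to first reach Escalated from state s, with t(Escalated) = 0. Conditioning on the first transfer:
t(Tier 2) = 1 + 0.42·t(Tier 2) + 0.22·t(Tier 3)
t(Tier 3) = 1 + 0.38·t(Tier 2) + 0.28·t(Tier 3)
Solving: t(Tier 2) = 2.8144, t(Tier 3) = 2.8743.
Expected transfers from Tier 3 to Escalated: 2.8743.

2.8743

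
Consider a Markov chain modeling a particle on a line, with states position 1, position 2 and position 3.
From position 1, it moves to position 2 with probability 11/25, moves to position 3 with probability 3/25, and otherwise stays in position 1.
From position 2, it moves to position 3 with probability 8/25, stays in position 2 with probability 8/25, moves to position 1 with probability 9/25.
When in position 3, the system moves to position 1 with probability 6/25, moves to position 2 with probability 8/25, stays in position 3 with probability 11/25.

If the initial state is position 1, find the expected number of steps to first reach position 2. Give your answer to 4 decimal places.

Let t(s) be the expected number of steps to first reach position 2 from state s, with t(position 2) = 0. Conditioning on the first step:
t(position 1) = 1 + 0.44·t(position 1) + 0.12·t(position 3)
t(position 3) = 1 + 0.24·t(position 1) + 0.44·t(position 3)
Solving: t(position 1) = 2.3876, t(position 3) = 2.8090.
Expected steps from position 1 to position 2: 2.3876.

2.3876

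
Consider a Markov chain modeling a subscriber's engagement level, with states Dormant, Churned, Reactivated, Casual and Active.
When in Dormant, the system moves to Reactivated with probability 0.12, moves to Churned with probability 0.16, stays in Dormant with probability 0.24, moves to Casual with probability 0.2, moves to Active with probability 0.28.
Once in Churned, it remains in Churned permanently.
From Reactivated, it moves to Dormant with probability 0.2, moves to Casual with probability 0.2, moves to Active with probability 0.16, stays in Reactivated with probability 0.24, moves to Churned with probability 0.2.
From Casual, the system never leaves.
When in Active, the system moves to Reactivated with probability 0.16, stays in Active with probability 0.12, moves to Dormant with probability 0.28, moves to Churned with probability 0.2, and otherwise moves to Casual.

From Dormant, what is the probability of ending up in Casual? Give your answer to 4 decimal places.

Let h(s) be the probability of absorption at Casual starting from transient state s. Then h(Casual) = 1 and h(Churned) = 0. By first-step analysis:
h(Dormant) = 0.24·h(Dormant) + 0.16·0 + 0.12·h(Reactivated) + 0.2·1 + 0.28·h(Active)
h(Reactivated) = 0.2·h(Dormant) + 0.2·0 + 0.24·h(Reactivated) + 0.2·1 + 0.16·h(Active)
h(Active) = 0.28·h(Dormant) + 0.2·0 + 0.16·h(Reactivated) + 0.24·1 + 0.12·h(Active)
Solving: h(Dormant) = 0.5444, h(Reactivated) = 0.5202, h(Active) = 0.5405.
Starting from Dormant, the probability is 0.5444.

0.5444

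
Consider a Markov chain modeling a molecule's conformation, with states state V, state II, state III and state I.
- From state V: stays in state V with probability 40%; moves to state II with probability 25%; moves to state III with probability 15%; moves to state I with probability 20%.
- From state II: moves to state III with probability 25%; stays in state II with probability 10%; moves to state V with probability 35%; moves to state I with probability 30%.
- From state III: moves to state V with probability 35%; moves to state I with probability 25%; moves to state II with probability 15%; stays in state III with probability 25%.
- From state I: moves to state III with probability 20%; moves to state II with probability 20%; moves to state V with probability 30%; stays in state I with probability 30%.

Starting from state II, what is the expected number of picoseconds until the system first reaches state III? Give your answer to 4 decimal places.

4.9671

Let t(s) be the expected number of picoseconds to first reach state III from state s, with t(state III) = 0. Conditioning on the first picosecond:
t(state V) = 1 + 0.4·t(state V) + 0.25·t(state II) + 0.2·t(state I)
t(state II) = 1 + 0.35·t(state V) + 0.1·t(state II) + 0.3·t(state I)
t(state I) = 1 + 0.3·t(state V) + 0.2·t(state II) + 0.3·t(state I)
Solving: t(state V) = 5.4665, t(state II) = 4.9671, t(state I) = 5.1905.
Expected picoseconds from state II to state III: 4.9671.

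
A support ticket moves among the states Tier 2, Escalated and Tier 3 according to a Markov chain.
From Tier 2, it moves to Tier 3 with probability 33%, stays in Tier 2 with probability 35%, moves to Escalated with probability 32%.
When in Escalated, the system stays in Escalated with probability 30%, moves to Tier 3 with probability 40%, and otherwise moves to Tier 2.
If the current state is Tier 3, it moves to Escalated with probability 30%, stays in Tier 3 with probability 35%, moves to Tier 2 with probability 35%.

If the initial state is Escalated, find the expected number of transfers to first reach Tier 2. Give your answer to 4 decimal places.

3.1343

Let t(s) be the expected number of transfers to first reach Tier 2 from state s, with t(Tier 2) = 0. Conditioning on the first transfer:
t(Escalated) = 1 + 0.3·t(Escalated) + 0.4·t(Tier 3)
t(Tier 3) = 1 + 0.3·t(Escalated) + 0.35·t(Tier 3)
Solving: t(Escalated) = 3.1343, t(Tier 3) = 2.9851.
Expected transfers from Escalated to Tier 2: 3.1343.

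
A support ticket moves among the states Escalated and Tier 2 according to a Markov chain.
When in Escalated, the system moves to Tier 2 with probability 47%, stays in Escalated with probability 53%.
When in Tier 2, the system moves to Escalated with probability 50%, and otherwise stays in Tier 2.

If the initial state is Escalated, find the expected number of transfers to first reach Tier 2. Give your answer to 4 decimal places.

2.1277

Let t(s) be the expected number of transfers to first reach Tier 2 from state s, with t(Tier 2) = 0. Conditioning on the first transfer:
t(Escalated) = 1 + 0.53·t(Escalated)
Solving: t(Escalated) = 2.1277.
Expected transfers from Escalated to Tier 2: 2.1277.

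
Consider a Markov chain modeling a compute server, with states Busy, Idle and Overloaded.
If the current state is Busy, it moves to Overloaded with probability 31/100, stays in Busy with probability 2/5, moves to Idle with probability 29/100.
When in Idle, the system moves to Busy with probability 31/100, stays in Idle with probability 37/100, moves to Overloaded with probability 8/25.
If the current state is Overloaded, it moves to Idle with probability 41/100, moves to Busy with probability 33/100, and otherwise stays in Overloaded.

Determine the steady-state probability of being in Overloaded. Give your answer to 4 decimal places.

0.2986

Let the stationary distribution be π with π = πP and π_1 + π_2 + π_3 = 1.
π_1 = 0.4·π_1 + 0.31·π_2 + 0.33·π_3
π_2 = 0.29·π_1 + 0.37·π_2 + 0.41·π_3
Solving with the normalization constraint gives π = (0.3472, 0.3542, 0.2986).
So the stationary probability of Overloaded is 0.2986.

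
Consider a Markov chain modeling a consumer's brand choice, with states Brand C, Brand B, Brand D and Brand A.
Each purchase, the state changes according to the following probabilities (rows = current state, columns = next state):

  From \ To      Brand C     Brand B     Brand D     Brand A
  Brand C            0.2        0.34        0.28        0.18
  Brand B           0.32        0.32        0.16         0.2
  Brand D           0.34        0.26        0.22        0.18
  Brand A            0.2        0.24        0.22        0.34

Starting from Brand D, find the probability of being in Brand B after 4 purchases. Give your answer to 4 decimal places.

Propagate the distribution vector 4 purchases from Brand D.
After 0 purchases: (0.0000, 0.0000, 1.0000, 0.0000)
After 1 purchase: (0.3400, 0.2600, 0.2200, 0.1800)
After 2 purchases: (0.2620, 0.2992, 0.2248, 0.2140)
After 3 purchases: (0.2674, 0.2946, 0.2178, 0.2202)
After 4 purchases: (0.2658, 0.2947, 0.2184, 0.2211)
P(in Brand B after 4 purchases) = 0.2947

0.2947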